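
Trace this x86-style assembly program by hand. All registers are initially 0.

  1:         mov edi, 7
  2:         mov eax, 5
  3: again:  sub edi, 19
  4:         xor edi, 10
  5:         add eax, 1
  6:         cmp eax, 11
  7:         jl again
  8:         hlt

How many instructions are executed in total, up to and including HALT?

33

after mov edi, 7: edi=7
after mov eax, 5: eax=5
after sub edi, 19: edi=7-19=-12
after xor edi, 10: edi=(-12)^10=-2
after add eax, 1: eax=5+1=6
cmp eax, 11  (cmp 6,11)
jl again: taken
after sub edi, 19: edi=(-2)-19=-21
after xor edi, 10: edi=(-21)^10=-31
after add eax, 1: eax=6+1=7
cmp eax, 11  (cmp 7,11)
jl again: taken
after sub edi, 19: edi=(-31)-19=-50
after xor edi, 10: edi=(-50)^10=-60
after add eax, 1: eax=7+1=8
cmp eax, 11  (cmp 8,11)
jl again: taken
after sub edi, 19: edi=(-60)-19=-79
after xor edi, 10: edi=(-79)^10=-69
after add eax, 1: eax=8+1=9
cmp eax, 11  (cmp 9,11)
jl again: taken
after sub edi, 19: edi=(-69)-19=-88
after xor edi, 10: edi=(-88)^10=-94
after add eax, 1: eax=9+1=10
cmp eax, 11  (cmp 10,11)
jl again: taken
after sub edi, 19: edi=(-94)-19=-113
after xor edi, 10: edi=(-113)^10=-123
after add eax, 1: eax=10+1=11
cmp eax, 11  (cmp 11,11)
jl again: not taken
halt.
Total executed instructions: 33.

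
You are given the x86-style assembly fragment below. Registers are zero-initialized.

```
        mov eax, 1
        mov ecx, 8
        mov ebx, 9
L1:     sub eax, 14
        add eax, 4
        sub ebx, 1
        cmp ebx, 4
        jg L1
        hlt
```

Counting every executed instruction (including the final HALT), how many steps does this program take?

mov eax, 1 → eax=1
mov ecx, 8 → ecx=8
mov ebx, 9 → ebx=9
sub eax, 14 → eax=1-14=-13
add eax, 4 → eax=(-13)+4=-9
sub ebx, 1 → ebx=9-1=8
cmp ebx, 4  (cmp 8,4)
jg L1: taken
sub eax, 14 → eax=(-9)-14=-23
add eax, 4 → eax=(-23)+4=-19
sub ebx, 1 → ebx=8-1=7
cmp ebx, 4  (cmp 7,4)
jg L1: taken
sub eax, 14 → eax=(-19)-14=-33
add eax, 4 → eax=(-33)+4=-29
sub ebx, 1 → ebx=7-1=6
cmp ebx, 4  (cmp 6,4)
jg L1: taken
sub eax, 14 → eax=(-29)-14=-43
add eax, 4 → eax=(-43)+4=-39
sub ebx, 1 → ebx=6-1=5
cmp ebx, 4  (cmp 5,4)
jg L1: taken
sub eax, 14 → eax=(-39)-14=-53
add eax, 4 → eax=(-53)+4=-49
sub ebx, 1 → ebx=5-1=4
cmp ebx, 4  (cmp 4,4)
jg L1: not taken
halt.
Total executed instructions: 29.

29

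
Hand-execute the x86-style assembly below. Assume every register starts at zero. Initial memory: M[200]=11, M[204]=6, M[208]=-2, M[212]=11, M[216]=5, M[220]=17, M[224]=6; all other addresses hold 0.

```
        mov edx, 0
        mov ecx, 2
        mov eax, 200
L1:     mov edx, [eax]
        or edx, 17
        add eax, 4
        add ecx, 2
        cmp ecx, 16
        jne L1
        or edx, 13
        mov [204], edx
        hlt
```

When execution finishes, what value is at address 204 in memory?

31

after mov edx, 0: edx=0
after mov ecx, 2: ecx=2
after mov eax, 200: eax=200
after mov edx, [eax]: edx=M[200]=11
after or edx, 17: edx=11|17=27
after add eax, 4: eax=200+4=204
after add ecx, 2: ecx=2+2=4
cmp ecx, 16  (cmp 4,16)
jne L1: taken
after mov edx, [eax]: edx=M[204]=6
after or edx, 17: edx=6|17=23
after add eax, 4: eax=204+4=208
after add ecx, 2: ecx=4+2=6
cmp ecx, 16  (cmp 6,16)
jne L1: taken
after mov edx, [eax]: edx=M[208]=-2
after or edx, 17: edx=(-2)|17=-1
after add eax, 4: eax=208+4=212
after add ecx, 2: ecx=6+2=8
cmp ecx, 16  (cmp 8,16)
jne L1: taken
after mov edx, [eax]: edx=M[212]=11
after or edx, 17: edx=11|17=27
after add eax, 4: eax=212+4=216
after add ecx, 2: ecx=8+2=10
cmp ecx, 16  (cmp 10,16)
jne L1: taken
after mov edx, [eax]: edx=M[216]=5
after or edx, 17: edx=5|17=21
after add eax, 4: eax=216+4=220
after add ecx, 2: ecx=10+2=12
cmp ecx, 16  (cmp 12,16)
jne L1: taken
after mov edx, [eax]: edx=M[220]=17
after or edx, 17: edx=17|17=17
after add eax, 4: eax=220+4=224
after add ecx, 2: ecx=12+2=14
cmp ecx, 16  (cmp 14,16)
jne L1: taken
after mov edx, [eax]: edx=M[224]=6
after or edx, 17: edx=6|17=23
after add eax, 4: eax=224+4=228
after add ecx, 2: ecx=14+2=16
cmp ecx, 16  (cmp 16,16)
jne L1: not taken
after or edx, 13: edx=23|13=31
mov [204], edx → M[204]=31
halt.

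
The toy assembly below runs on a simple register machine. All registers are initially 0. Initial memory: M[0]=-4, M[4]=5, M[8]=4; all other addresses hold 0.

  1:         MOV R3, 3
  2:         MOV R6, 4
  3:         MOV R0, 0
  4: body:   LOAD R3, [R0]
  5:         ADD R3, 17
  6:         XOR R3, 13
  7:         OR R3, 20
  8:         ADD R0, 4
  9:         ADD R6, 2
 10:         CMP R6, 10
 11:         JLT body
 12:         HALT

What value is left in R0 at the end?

after MOV R3, 3: R3=3
after MOV R6, 4: R6=4
after MOV R0, 0: R0=0
after LOAD R3, [R0]: R3=M[0]=-4
after ADD R3, 17: R3=(-4)+17=13
after XOR R3, 13: R3=13^13=0
after OR R3, 20: R3=0|20=20
after ADD R0, 4: R0=0+4=4
after ADD R6, 2: R6=4+2=6
CMP R6, 10  (cmp 6,10)
JLT body: taken
after LOAD R3, [R0]: R3=M[4]=5
after ADD R3, 17: R3=5+17=22
after XOR R3, 13: R3=22^13=27
after OR R3, 20: R3=27|20=31
after ADD R0, 4: R0=4+4=8
after ADD R6, 2: R6=6+2=8
CMP R6, 10  (cmp 8,10)
JLT body: taken
after LOAD R3, [R0]: R3=M[8]=4
after ADD R3, 17: R3=4+17=21
after XOR R3, 13: R3=21^13=24
after OR R3, 20: R3=24|20=28
after ADD R0, 4: R0=8+4=12
after ADD R6, 2: R6=8+2=10
CMP R6, 10  (cmp 10,10)
JLT body: not taken
halt.

12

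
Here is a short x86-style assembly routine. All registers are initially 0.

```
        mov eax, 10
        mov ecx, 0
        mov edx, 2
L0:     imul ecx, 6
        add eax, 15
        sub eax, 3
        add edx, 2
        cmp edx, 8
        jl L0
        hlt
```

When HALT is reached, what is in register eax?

46

eax=10
ecx=0
edx=2
ecx=0*6=0
eax=10+15=25
eax=25-3=22
edx=2+2=4
cmp edx, 8  (cmp 4,8)
jl L0: taken
ecx=0*6=0
eax=22+15=37
eax=37-3=34
edx=4+2=6
cmp edx, 8  (cmp 6,8)
jl L0: taken
ecx=0*6=0
eax=34+15=49
eax=49-3=46
edx=6+2=8
cmp edx, 8  (cmp 8,8)
jl L0: not taken
halt.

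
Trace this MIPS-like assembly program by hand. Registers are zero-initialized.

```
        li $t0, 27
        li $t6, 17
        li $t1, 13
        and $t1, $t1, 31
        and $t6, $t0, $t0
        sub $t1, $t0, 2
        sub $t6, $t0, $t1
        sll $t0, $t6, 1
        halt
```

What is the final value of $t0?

4

$t0=27
$t6=17
$t1=13
$t1=13&31=13
$t6=27&27=27
$t1=27-2=25
$t6=27-25=2
$t0=2<<1=4
halt.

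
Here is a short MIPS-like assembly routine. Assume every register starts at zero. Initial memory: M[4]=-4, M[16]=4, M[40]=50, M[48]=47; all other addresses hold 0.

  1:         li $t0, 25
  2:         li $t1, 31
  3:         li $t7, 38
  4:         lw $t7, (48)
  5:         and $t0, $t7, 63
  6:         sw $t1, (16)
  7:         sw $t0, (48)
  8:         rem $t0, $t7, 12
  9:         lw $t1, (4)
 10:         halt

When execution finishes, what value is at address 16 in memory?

after li $t0, 25: $t0=25
after li $t1, 31: $t1=31
after li $t7, 38: $t7=38
after lw $t7, (48): $t7=M[48]=47
after and $t0, $t7, 63: $t0=47&63=47
sw $t1, (16) → M[16]=31
sw $t0, (48) → M[48]=47
after rem $t0, $t7, 12: $t0=47%12=11
after lw $t1, (4): $t1=M[4]=-4
halt.

31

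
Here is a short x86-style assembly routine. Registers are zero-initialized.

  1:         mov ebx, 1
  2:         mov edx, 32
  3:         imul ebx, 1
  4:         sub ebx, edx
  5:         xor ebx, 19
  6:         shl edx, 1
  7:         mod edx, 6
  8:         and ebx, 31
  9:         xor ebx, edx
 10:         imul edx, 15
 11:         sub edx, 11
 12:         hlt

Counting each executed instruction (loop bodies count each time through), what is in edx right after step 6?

after mov ebx, 1: ebx=1
after mov edx, 32: edx=32
after imul ebx, 1: ebx=1*1=1
after sub ebx, edx: ebx=1-32=-31
after xor ebx, 19: ebx=(-31)^19=-14
after shl edx, 1: edx=32<<1=64
After step 6: edx = 64.

64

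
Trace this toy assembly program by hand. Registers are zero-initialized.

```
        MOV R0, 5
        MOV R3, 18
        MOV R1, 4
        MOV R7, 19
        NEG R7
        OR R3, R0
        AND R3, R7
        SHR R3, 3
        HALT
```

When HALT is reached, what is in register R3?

0

MOV R0, 5 → R0=5
MOV R3, 18 → R3=18
MOV R1, 4 → R1=4
MOV R7, 19 → R7=19
NEG R7 → R7=-(19)=-19
OR R3, R0 → R3=18|5=23
AND R3, R7 → R3=23&(-19)=5
SHR R3, 3 → R3=5>>3=0
halt.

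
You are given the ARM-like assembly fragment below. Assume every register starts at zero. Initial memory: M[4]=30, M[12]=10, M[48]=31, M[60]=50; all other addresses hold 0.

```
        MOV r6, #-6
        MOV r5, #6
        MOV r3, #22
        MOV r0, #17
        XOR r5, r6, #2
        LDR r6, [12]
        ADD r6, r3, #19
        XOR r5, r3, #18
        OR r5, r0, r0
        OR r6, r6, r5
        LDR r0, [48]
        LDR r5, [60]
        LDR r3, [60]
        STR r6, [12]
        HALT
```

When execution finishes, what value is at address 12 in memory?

MOV r6, #-6 → r6=-6
MOV r5, #6 → r5=6
MOV r3, #22 → r3=22
MOV r0, #17 → r0=17
XOR r5, r6, #2 → r5=(-6)^2=-8
LDR r6, [12] → r6=M[12]=10
ADD r6, r3, #19 → r6=22+19=41
XOR r5, r3, #18 → r5=22^18=4
OR r5, r0, r0 → r5=17|17=17
OR r6, r6, r5 → r6=41|17=57
LDR r0, [48] → r0=M[48]=31
LDR r5, [60] → r5=M[60]=50
LDR r3, [60] → r3=M[60]=50
STR r6, [12] → M[12]=57
halt.

57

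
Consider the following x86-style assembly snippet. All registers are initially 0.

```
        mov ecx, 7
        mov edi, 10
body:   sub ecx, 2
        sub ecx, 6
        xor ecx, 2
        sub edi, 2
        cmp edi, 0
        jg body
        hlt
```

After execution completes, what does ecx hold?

after mov ecx, 7: ecx=7
after mov edi, 10: edi=10
after sub ecx, 2: ecx=7-2=5
after sub ecx, 6: ecx=5-6=-1
after xor ecx, 2: ecx=(-1)^2=-3
after sub edi, 2: edi=10-2=8
cmp edi, 0  (cmp 8,0)
jg body: taken
after sub ecx, 2: ecx=(-3)-2=-5
after sub ecx, 6: ecx=(-5)-6=-11
after xor ecx, 2: ecx=(-11)^2=-9
after sub edi, 2: edi=8-2=6
cmp edi, 0  (cmp 6,0)
jg body: taken
after sub ecx, 2: ecx=(-9)-2=-11
after sub ecx, 6: ecx=(-11)-6=-17
after xor ecx, 2: ecx=(-17)^2=-19
after sub edi, 2: edi=6-2=4
cmp edi, 0  (cmp 4,0)
jg body: taken
after sub ecx, 2: ecx=(-19)-2=-21
after sub ecx, 6: ecx=(-21)-6=-27
after xor ecx, 2: ecx=(-27)^2=-25
after sub edi, 2: edi=4-2=2
cmp edi, 0  (cmp 2,0)
jg body: taken
after sub ecx, 2: ecx=(-25)-2=-27
after sub ecx, 6: ecx=(-27)-6=-33
after xor ecx, 2: ecx=(-33)^2=-35
after sub edi, 2: edi=2-2=0
cmp edi, 0  (cmp 0,0)
jg body: not taken
halt.

-35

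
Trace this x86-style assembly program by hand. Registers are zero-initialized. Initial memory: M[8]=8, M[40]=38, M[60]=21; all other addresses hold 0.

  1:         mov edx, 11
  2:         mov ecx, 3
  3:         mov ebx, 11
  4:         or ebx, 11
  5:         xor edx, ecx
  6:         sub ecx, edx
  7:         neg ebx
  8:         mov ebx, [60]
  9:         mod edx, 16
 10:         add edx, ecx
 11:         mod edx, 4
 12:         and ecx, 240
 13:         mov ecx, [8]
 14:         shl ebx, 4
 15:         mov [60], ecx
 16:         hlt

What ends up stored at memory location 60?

edx=11
ecx=3
ebx=11
ebx=11|11=11
edx=11^3=8
ecx=3-8=-5
ebx=-(11)=-11
ebx=M[60]=21
edx=8%16=8
edx=8+(-5)=3
edx=3%4=3
ecx=(-5)&240=240
ecx=M[8]=8
ebx=21<<4=336
mov [60], ecx → M[60]=8
halt.

8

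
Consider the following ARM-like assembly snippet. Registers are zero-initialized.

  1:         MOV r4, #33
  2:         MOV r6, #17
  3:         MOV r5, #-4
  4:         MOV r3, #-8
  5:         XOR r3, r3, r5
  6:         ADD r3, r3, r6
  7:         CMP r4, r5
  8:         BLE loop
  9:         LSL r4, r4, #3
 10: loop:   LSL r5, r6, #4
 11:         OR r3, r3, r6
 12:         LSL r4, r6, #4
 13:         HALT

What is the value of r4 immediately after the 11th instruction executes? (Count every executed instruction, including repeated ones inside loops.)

after MOV r4, #33: r4=33
after MOV r6, #17: r6=17
after MOV r5, #-4: r5=-4
after MOV r3, #-8: r3=-8
after XOR r3, r3, r5: r3=(-8)^(-4)=4
after ADD r3, r3, r6: r3=4+17=21
CMP r4, r5  (cmp 33,-4)
BLE loop: not taken
after LSL r4, r4, #3: r4=33<<3=264
after LSL r5, r6, #4: r5=17<<4=272
after OR r3, r3, r6: r3=21|17=21
After step 11: r4 = 264.

264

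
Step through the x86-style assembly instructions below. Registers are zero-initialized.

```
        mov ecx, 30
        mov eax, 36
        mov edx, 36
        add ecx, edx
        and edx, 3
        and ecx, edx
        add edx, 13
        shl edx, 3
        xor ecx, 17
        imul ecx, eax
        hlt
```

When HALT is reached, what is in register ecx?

ecx=30
eax=36
edx=36
ecx=30+36=66
edx=36&3=0
ecx=66&0=0
edx=0+13=13
edx=13<<3=104
ecx=0^17=17
ecx=17*36=612
halt.

612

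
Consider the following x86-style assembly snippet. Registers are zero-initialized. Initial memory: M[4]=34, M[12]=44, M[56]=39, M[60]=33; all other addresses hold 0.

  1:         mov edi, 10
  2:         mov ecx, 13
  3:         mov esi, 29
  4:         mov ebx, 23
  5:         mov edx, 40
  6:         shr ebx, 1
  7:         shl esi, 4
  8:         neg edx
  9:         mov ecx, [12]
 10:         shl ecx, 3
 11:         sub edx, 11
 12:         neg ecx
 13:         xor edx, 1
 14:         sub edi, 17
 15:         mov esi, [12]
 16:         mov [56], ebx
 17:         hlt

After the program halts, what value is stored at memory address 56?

11

edi=10
ecx=13
esi=29
ebx=23
edx=40
ebx=23>>1=11
esi=29<<4=464
edx=-(40)=-40
ecx=M[12]=44
ecx=44<<3=352
edx=(-40)-11=-51
ecx=-(352)=-352
edx=(-51)^1=-52
edi=10-17=-7
esi=M[12]=44
mov [56], ebx → M[56]=11
halt.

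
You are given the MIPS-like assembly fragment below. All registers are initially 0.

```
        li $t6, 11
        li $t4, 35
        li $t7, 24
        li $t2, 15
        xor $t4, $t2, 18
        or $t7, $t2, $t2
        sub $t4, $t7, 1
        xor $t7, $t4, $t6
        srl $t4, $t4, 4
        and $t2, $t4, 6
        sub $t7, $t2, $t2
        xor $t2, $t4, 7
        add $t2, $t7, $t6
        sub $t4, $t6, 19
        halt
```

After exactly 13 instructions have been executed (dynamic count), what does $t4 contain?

0

$t6=11
$t4=35
$t7=24
$t2=15
$t4=15^18=29
$t7=15|15=15
$t4=15-1=14
$t7=14^11=5
$t4=14>>4=0
$t2=0&6=0
$t7=0-0=0
$t2=0^7=7
$t2=0+11=11
After step 13: $t4 = 0.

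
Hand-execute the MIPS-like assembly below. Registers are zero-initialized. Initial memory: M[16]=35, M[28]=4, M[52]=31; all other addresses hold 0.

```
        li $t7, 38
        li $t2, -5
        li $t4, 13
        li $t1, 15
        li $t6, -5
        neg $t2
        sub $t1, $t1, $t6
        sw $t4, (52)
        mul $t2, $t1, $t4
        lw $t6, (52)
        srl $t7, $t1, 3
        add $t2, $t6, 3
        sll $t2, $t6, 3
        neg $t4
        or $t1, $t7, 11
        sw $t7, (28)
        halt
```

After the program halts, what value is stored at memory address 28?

2

li $t7, 38 → $t7=38
li $t2, -5 → $t2=-5
li $t4, 13 → $t4=13
li $t1, 15 → $t1=15
li $t6, -5 → $t6=-5
neg $t2 → $t2=-(-5)=5
sub $t1, $t1, $t6 → $t1=15-(-5)=20
sw $t4, (52) → M[52]=13
mul $t2, $t1, $t4 → $t2=20*13=260
lw $t6, (52) → $t6=M[52]=13
srl $t7, $t1, 3 → $t7=20>>3=2
add $t2, $t6, 3 → $t2=13+3=16
sll $t2, $t6, 3 → $t2=13<<3=104
neg $t4 → $t4=-(13)=-13
or $t1, $t7, 11 → $t1=2|11=11
sw $t7, (28) → M[28]=2
halt.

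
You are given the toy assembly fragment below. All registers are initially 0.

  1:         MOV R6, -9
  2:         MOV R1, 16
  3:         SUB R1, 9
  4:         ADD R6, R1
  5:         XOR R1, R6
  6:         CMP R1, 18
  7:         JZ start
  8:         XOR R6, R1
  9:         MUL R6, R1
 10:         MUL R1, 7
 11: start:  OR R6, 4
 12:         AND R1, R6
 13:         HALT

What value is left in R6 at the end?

-49

MOV R6, -9 → R6=-9
MOV R1, 16 → R1=16
SUB R1, 9 → R1=16-9=7
ADD R6, R1 → R6=(-9)+7=-2
XOR R1, R6 → R1=7^(-2)=-7
CMP R1, 18  (cmp -7,18)
JZ start: not taken
XOR R6, R1 → R6=(-2)^(-7)=7
MUL R6, R1 → R6=7*(-7)=-49
MUL R1, 7 → R1=(-7)*7=-49
OR R6, 4 → R6=(-49)|4=-49
AND R1, R6 → R1=(-49)&(-49)=-49
halt.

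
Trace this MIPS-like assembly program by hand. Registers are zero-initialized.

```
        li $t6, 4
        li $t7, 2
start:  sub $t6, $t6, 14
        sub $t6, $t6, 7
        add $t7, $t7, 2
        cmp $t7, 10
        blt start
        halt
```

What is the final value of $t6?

$t6=4
$t7=2
$t6=4-14=-10
$t6=(-10)-7=-17
$t7=2+2=4
cmp $t7, 10  (cmp 4,10)
blt start: taken
$t6=(-17)-14=-31
$t6=(-31)-7=-38
$t7=4+2=6
cmp $t7, 10  (cmp 6,10)
blt start: taken
$t6=(-38)-14=-52
$t6=(-52)-7=-59
$t7=6+2=8
cmp $t7, 10  (cmp 8,10)
blt start: taken
$t6=(-59)-14=-73
$t6=(-73)-7=-80
$t7=8+2=10
cmp $t7, 10  (cmp 10,10)
blt start: not taken
halt.

-80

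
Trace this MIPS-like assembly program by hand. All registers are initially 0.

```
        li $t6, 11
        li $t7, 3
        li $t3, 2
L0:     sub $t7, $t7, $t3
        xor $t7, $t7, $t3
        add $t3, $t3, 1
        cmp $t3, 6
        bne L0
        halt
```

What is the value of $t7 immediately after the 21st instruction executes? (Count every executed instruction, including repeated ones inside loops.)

-13

li $t6, 11 → $t6=11
li $t7, 3 → $t7=3
li $t3, 2 → $t3=2
sub $t7, $t7, $t3 → $t7=3-2=1
xor $t7, $t7, $t3 → $t7=1^2=3
add $t3, $t3, 1 → $t3=2+1=3
cmp $t3, 6  (cmp 3,6)
bne L0: taken
sub $t7, $t7, $t3 → $t7=3-3=0
xor $t7, $t7, $t3 → $t7=0^3=3
add $t3, $t3, 1 → $t3=3+1=4
cmp $t3, 6  (cmp 4,6)
bne L0: taken
sub $t7, $t7, $t3 → $t7=3-4=-1
xor $t7, $t7, $t3 → $t7=(-1)^4=-5
add $t3, $t3, 1 → $t3=4+1=5
cmp $t3, 6  (cmp 5,6)
bne L0: taken
sub $t7, $t7, $t3 → $t7=(-5)-5=-10
xor $t7, $t7, $t3 → $t7=(-10)^5=-13
add $t3, $t3, 1 → $t3=5+1=6
After step 21: $t7 = -13.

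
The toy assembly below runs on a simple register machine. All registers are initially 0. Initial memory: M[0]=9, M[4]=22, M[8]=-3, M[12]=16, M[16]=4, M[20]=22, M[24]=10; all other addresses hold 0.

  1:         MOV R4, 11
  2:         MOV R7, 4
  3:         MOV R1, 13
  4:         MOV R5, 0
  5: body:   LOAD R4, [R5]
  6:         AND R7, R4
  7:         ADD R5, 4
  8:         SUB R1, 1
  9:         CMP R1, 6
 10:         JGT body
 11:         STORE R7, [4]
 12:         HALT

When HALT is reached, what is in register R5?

28

MOV R4, 11 → R4=11
MOV R7, 4 → R7=4
MOV R1, 13 → R1=13
MOV R5, 0 → R5=0
LOAD R4, [R5] → R4=M[0]=9
AND R7, R4 → R7=4&9=0
ADD R5, 4 → R5=0+4=4
SUB R1, 1 → R1=13-1=12
CMP R1, 6  (cmp 12,6)
JGT body: taken
LOAD R4, [R5] → R4=M[4]=22
AND R7, R4 → R7=0&22=0
ADD R5, 4 → R5=4+4=8
SUB R1, 1 → R1=12-1=11
CMP R1, 6  (cmp 11,6)
JGT body: taken
LOAD R4, [R5] → R4=M[8]=-3
AND R7, R4 → R7=0&(-3)=0
ADD R5, 4 → R5=8+4=12
SUB R1, 1 → R1=11-1=10
CMP R1, 6  (cmp 10,6)
JGT body: taken
LOAD R4, [R5] → R4=M[12]=16
AND R7, R4 → R7=0&16=0
ADD R5, 4 → R5=12+4=16
SUB R1, 1 → R1=10-1=9
CMP R1, 6  (cmp 9,6)
JGT body: taken
LOAD R4, [R5] → R4=M[16]=4
AND R7, R4 → R7=0&4=0
ADD R5, 4 → R5=16+4=20
SUB R1, 1 → R1=9-1=8
CMP R1, 6  (cmp 8,6)
JGT body: taken
LOAD R4, [R5] → R4=M[20]=22
AND R7, R4 → R7=0&22=0
ADD R5, 4 → R5=20+4=24
SUB R1, 1 → R1=8-1=7
CMP R1, 6  (cmp 7,6)
JGT body: taken
LOAD R4, [R5] → R4=M[24]=10
AND R7, R4 → R7=0&10=0
ADD R5, 4 → R5=24+4=28
SUB R1, 1 → R1=7-1=6
CMP R1, 6  (cmp 6,6)
JGT body: not taken
STORE R7, [4] → M[4]=0
halt.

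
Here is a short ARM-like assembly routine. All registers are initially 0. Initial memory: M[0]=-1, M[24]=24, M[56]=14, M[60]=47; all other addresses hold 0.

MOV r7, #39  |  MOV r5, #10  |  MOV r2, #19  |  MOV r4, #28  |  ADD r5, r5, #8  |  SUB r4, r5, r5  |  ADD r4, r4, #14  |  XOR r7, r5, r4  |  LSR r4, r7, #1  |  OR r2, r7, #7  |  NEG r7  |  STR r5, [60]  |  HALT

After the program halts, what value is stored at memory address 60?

after MOV r7, #39: r7=39
after MOV r5, #10: r5=10
after MOV r2, #19: r2=19
after MOV r4, #28: r4=28
after ADD r5, r5, #8: r5=10+8=18
after SUB r4, r5, r5: r4=18-18=0
after ADD r4, r4, #14: r4=0+14=14
after XOR r7, r5, r4: r7=18^14=28
after LSR r4, r7, #1: r4=28>>1=14
after OR r2, r7, #7: r2=28|7=31
after NEG r7: r7=-(28)=-28
STR r5, [60] → M[60]=18
halt.

18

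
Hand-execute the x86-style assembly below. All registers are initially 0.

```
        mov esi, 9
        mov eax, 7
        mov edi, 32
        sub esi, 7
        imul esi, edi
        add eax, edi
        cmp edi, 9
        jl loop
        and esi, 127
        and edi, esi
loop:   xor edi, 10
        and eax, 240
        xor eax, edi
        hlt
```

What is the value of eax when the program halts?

esi=9
eax=7
edi=32
esi=9-7=2
esi=2*32=64
eax=7+32=39
cmp edi, 9  (cmp 32,9)
jl loop: not taken
esi=64&127=64
edi=32&64=0
edi=0^10=10
eax=39&240=32
eax=32^10=42
halt.

42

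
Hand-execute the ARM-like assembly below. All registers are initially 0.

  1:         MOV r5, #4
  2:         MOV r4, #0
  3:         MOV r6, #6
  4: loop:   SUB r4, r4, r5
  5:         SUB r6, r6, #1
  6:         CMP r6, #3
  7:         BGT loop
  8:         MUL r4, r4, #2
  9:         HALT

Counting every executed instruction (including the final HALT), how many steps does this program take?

MOV r5, #4 → r5=4
MOV r4, #0 → r4=0
MOV r6, #6 → r6=6
SUB r4, r4, r5 → r4=0-4=-4
SUB r6, r6, #1 → r6=6-1=5
CMP r6, #3  (cmp 5,3)
BGT loop: taken
SUB r4, r4, r5 → r4=(-4)-4=-8
SUB r6, r6, #1 → r6=5-1=4
CMP r6, #3  (cmp 4,3)
BGT loop: taken
SUB r4, r4, r5 → r4=(-8)-4=-12
SUB r6, r6, #1 → r6=4-1=3
CMP r6, #3  (cmp 3,3)
BGT loop: not taken
MUL r4, r4, #2 → r4=(-12)*2=-24
halt.
Total executed instructions: 17.

17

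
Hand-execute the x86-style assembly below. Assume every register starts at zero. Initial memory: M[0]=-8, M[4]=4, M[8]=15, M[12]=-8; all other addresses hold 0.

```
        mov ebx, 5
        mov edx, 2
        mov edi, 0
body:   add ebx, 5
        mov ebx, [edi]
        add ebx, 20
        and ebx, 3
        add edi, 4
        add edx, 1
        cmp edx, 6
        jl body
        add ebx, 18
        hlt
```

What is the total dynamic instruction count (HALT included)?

37

mov ebx, 5 → ebx=5
mov edx, 2 → edx=2
mov edi, 0 → edi=0
add ebx, 5 → ebx=5+5=10
mov ebx, [edi] → ebx=M[0]=-8
add ebx, 20 → ebx=(-8)+20=12
and ebx, 3 → ebx=12&3=0
add edi, 4 → edi=0+4=4
add edx, 1 → edx=2+1=3
cmp edx, 6  (cmp 3,6)
jl body: taken
add ebx, 5 → ebx=0+5=5
mov ebx, [edi] → ebx=M[4]=4
add ebx, 20 → ebx=4+20=24
and ebx, 3 → ebx=24&3=0
add edi, 4 → edi=4+4=8
add edx, 1 → edx=3+1=4
cmp edx, 6  (cmp 4,6)
jl body: taken
add ebx, 5 → ebx=0+5=5
mov ebx, [edi] → ebx=M[8]=15
add ebx, 20 → ebx=15+20=35
and ebx, 3 → ebx=35&3=3
add edi, 4 → edi=8+4=12
add edx, 1 → edx=4+1=5
cmp edx, 6  (cmp 5,6)
jl body: taken
add ebx, 5 → ebx=3+5=8
mov ebx, [edi] → ebx=M[12]=-8
add ebx, 20 → ebx=(-8)+20=12
and ebx, 3 → ebx=12&3=0
add edi, 4 → edi=12+4=16
add edx, 1 → edx=5+1=6
cmp edx, 6  (cmp 6,6)
jl body: not taken
add ebx, 18 → ebx=0+18=18
halt.
Total executed instructions: 37.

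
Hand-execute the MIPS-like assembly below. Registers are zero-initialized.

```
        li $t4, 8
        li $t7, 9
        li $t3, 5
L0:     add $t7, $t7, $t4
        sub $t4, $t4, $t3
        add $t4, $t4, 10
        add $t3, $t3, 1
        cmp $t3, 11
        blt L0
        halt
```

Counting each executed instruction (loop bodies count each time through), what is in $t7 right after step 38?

112

li $t4, 8 → $t4=8
li $t7, 9 → $t7=9
li $t3, 5 → $t3=5
add $t7, $t7, $t4 → $t7=9+8=17
sub $t4, $t4, $t3 → $t4=8-5=3
add $t4, $t4, 10 → $t4=3+10=13
add $t3, $t3, 1 → $t3=5+1=6
cmp $t3, 11  (cmp 6,11)
blt L0: taken
add $t7, $t7, $t4 → $t7=17+13=30
sub $t4, $t4, $t3 → $t4=13-6=7
add $t4, $t4, 10 → $t4=7+10=17
add $t3, $t3, 1 → $t3=6+1=7
cmp $t3, 11  (cmp 7,11)
blt L0: taken
add $t7, $t7, $t4 → $t7=30+17=47
sub $t4, $t4, $t3 → $t4=17-7=10
add $t4, $t4, 10 → $t4=10+10=20
add $t3, $t3, 1 → $t3=7+1=8
cmp $t3, 11  (cmp 8,11)
blt L0: taken
add $t7, $t7, $t4 → $t7=47+20=67
sub $t4, $t4, $t3 → $t4=20-8=12
add $t4, $t4, 10 → $t4=12+10=22
add $t3, $t3, 1 → $t3=8+1=9
cmp $t3, 11  (cmp 9,11)
blt L0: taken
add $t7, $t7, $t4 → $t7=67+22=89
sub $t4, $t4, $t3 → $t4=22-9=13
add $t4, $t4, 10 → $t4=13+10=23
add $t3, $t3, 1 → $t3=9+1=10
cmp $t3, 11  (cmp 10,11)
blt L0: taken
add $t7, $t7, $t4 → $t7=89+23=112
sub $t4, $t4, $t3 → $t4=23-10=13
add $t4, $t4, 10 → $t4=13+10=23
add $t3, $t3, 1 → $t3=10+1=11
cmp $t3, 11  (cmp 11,11)
After step 38: $t7 = 112.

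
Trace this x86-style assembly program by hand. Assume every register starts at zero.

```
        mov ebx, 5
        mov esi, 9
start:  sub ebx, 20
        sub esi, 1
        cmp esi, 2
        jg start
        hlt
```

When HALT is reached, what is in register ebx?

-135

after mov ebx, 5: ebx=5
after mov esi, 9: esi=9
after sub ebx, 20: ebx=5-20=-15
after sub esi, 1: esi=9-1=8
cmp esi, 2  (cmp 8,2)
jg start: taken
after sub ebx, 20: ebx=(-15)-20=-35
after sub esi, 1: esi=8-1=7
cmp esi, 2  (cmp 7,2)
jg start: taken
after sub ebx, 20: ebx=(-35)-20=-55
after sub esi, 1: esi=7-1=6
cmp esi, 2  (cmp 6,2)
jg start: taken
after sub ebx, 20: ebx=(-55)-20=-75
after sub esi, 1: esi=6-1=5
cmp esi, 2  (cmp 5,2)
jg start: taken
after sub ebx, 20: ebx=(-75)-20=-95
after sub esi, 1: esi=5-1=4
cmp esi, 2  (cmp 4,2)
jg start: taken
after sub ebx, 20: ebx=(-95)-20=-115
after sub esi, 1: esi=4-1=3
cmp esi, 2  (cmp 3,2)
jg start: taken
after sub ebx, 20: ebx=(-115)-20=-135
after sub esi, 1: esi=3-1=2
cmp esi, 2  (cmp 2,2)
jg start: not taken
halt.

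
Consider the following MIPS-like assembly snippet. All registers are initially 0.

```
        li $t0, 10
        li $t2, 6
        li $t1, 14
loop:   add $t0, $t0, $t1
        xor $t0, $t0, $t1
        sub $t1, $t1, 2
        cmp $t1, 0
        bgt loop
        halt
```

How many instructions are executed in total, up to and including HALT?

$t0=10
$t2=6
$t1=14
$t0=10+14=24
$t0=24^14=22
$t1=14-2=12
cmp $t1, 0  (cmp 12,0)
bgt loop: taken
$t0=22+12=34
$t0=34^12=46
$t1=12-2=10
cmp $t1, 0  (cmp 10,0)
bgt loop: taken
$t0=46+10=56
$t0=56^10=50
$t1=10-2=8
cmp $t1, 0  (cmp 8,0)
bgt loop: taken
$t0=50+8=58
$t0=58^8=50
$t1=8-2=6
cmp $t1, 0  (cmp 6,0)
bgt loop: taken
$t0=50+6=56
$t0=56^6=62
$t1=6-2=4
cmp $t1, 0  (cmp 4,0)
bgt loop: taken
$t0=62+4=66
$t0=66^4=70
$t1=4-2=2
cmp $t1, 0  (cmp 2,0)
bgt loop: taken
$t0=70+2=72
$t0=72^2=74
$t1=2-2=0
cmp $t1, 0  (cmp 0,0)
bgt loop: not taken
halt.
Total executed instructions: 39.

39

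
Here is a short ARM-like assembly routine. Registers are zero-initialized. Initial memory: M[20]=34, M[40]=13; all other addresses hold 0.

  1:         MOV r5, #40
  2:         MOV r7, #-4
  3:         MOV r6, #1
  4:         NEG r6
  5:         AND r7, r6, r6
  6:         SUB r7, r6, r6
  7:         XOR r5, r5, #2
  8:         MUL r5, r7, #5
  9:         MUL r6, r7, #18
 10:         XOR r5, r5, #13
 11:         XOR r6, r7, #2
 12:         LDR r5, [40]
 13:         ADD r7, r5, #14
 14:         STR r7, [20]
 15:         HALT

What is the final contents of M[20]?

MOV r5, #40 → r5=40
MOV r7, #-4 → r7=-4
MOV r6, #1 → r6=1
NEG r6 → r6=-(1)=-1
AND r7, r6, r6 → r7=(-1)&(-1)=-1
SUB r7, r6, r6 → r7=(-1)-(-1)=0
XOR r5, r5, #2 → r5=40^2=42
MUL r5, r7, #5 → r5=0*5=0
MUL r6, r7, #18 → r6=0*18=0
XOR r5, r5, #13 → r5=0^13=13
XOR r6, r7, #2 → r6=0^2=2
LDR r5, [40] → r5=M[40]=13
ADD r7, r5, #14 → r7=13+14=27
STR r7, [20] → M[20]=27
halt.

27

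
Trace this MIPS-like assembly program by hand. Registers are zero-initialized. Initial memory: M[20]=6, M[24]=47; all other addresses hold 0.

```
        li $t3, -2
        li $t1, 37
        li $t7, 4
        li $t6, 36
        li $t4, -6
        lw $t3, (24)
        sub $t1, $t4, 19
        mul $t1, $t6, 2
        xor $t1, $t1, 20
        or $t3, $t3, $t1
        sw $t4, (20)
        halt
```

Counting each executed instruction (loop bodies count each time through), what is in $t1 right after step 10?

92

$t3=-2
$t1=37
$t7=4
$t6=36
$t4=-6
$t3=M[24]=47
$t1=(-6)-19=-25
$t1=36*2=72
$t1=72^20=92
$t3=47|92=127
After step 10: $t1 = 92.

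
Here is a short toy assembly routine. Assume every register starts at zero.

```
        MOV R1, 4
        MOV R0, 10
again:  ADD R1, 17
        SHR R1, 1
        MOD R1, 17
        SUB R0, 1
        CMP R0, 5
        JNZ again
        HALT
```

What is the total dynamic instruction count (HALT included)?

33

after MOV R1, 4: R1=4
after MOV R0, 10: R0=10
after ADD R1, 17: R1=4+17=21
after SHR R1, 1: R1=21>>1=10
after MOD R1, 17: R1=10%17=10
after SUB R0, 1: R0=10-1=9
CMP R0, 5  (cmp 9,5)
JNZ again: taken
after ADD R1, 17: R1=10+17=27
after SHR R1, 1: R1=27>>1=13
after MOD R1, 17: R1=13%17=13
after SUB R0, 1: R0=9-1=8
CMP R0, 5  (cmp 8,5)
JNZ again: taken
after ADD R1, 17: R1=13+17=30
after SHR R1, 1: R1=30>>1=15
after MOD R1, 17: R1=15%17=15
after SUB R0, 1: R0=8-1=7
CMP R0, 5  (cmp 7,5)
JNZ again: taken
after ADD R1, 17: R1=15+17=32
after SHR R1, 1: R1=32>>1=16
after MOD R1, 17: R1=16%17=16
after SUB R0, 1: R0=7-1=6
CMP R0, 5  (cmp 6,5)
JNZ again: taken
after ADD R1, 17: R1=16+17=33
after SHR R1, 1: R1=33>>1=16
after MOD R1, 17: R1=16%17=16
after SUB R0, 1: R0=6-1=5
CMP R0, 5  (cmp 5,5)
JNZ again: not taken
halt.
Total executed instructions: 33.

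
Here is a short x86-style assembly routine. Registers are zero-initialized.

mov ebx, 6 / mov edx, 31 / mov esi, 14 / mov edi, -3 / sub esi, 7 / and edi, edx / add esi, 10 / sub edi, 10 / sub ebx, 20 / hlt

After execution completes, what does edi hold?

mov ebx, 6 → ebx=6
mov edx, 31 → edx=31
mov esi, 14 → esi=14
mov edi, -3 → edi=-3
sub esi, 7 → esi=14-7=7
and edi, edx → edi=(-3)&31=29
add esi, 10 → esi=7+10=17
sub edi, 10 → edi=29-10=19
sub ebx, 20 → ebx=6-20=-14
halt.

19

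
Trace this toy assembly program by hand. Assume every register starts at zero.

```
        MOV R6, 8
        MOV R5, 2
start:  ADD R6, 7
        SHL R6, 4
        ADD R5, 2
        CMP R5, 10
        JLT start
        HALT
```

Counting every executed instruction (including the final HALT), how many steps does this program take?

MOV R6, 8 → R6=8
MOV R5, 2 → R5=2
ADD R6, 7 → R6=8+7=15
SHL R6, 4 → R6=15<<4=240
ADD R5, 2 → R5=2+2=4
CMP R5, 10  (cmp 4,10)
JLT start: taken
ADD R6, 7 → R6=240+7=247
SHL R6, 4 → R6=247<<4=3952
ADD R5, 2 → R5=4+2=6
CMP R5, 10  (cmp 6,10)
JLT start: taken
ADD R6, 7 → R6=3952+7=3959
SHL R6, 4 → R6=3959<<4=63344
ADD R5, 2 → R5=6+2=8
CMP R5, 10  (cmp 8,10)
JLT start: taken
ADD R6, 7 → R6=63344+7=63351
SHL R6, 4 → R6=63351<<4=1013616
ADD R5, 2 → R5=8+2=10
CMP R5, 10  (cmp 10,10)
JLT start: not taken
halt.
Total executed instructions: 23.

23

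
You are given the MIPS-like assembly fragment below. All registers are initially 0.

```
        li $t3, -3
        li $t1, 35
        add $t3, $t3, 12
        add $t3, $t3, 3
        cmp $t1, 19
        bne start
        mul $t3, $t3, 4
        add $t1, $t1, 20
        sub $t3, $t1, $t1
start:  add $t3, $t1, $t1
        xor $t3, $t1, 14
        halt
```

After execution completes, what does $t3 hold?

45

$t3=-3
$t1=35
$t3=(-3)+12=9
$t3=9+3=12
cmp $t1, 19  (cmp 35,19)
bne start: taken
$t3=35+35=70
$t3=35^14=45
halt.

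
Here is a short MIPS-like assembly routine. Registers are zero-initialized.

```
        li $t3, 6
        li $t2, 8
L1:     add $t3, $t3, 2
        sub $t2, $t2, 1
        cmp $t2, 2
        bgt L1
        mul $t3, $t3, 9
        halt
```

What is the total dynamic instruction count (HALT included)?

after li $t3, 6: $t3=6
after li $t2, 8: $t2=8
after add $t3, $t3, 2: $t3=6+2=8
after sub $t2, $t2, 1: $t2=8-1=7
cmp $t2, 2  (cmp 7,2)
bgt L1: taken
after add $t3, $t3, 2: $t3=8+2=10
after sub $t2, $t2, 1: $t2=7-1=6
cmp $t2, 2  (cmp 6,2)
bgt L1: taken
after add $t3, $t3, 2: $t3=10+2=12
after sub $t2, $t2, 1: $t2=6-1=5
cmp $t2, 2  (cmp 5,2)
bgt L1: taken
after add $t3, $t3, 2: $t3=12+2=14
after sub $t2, $t2, 1: $t2=5-1=4
cmp $t2, 2  (cmp 4,2)
bgt L1: taken
after add $t3, $t3, 2: $t3=14+2=16
after sub $t2, $t2, 1: $t2=4-1=3
cmp $t2, 2  (cmp 3,2)
bgt L1: taken
after add $t3, $t3, 2: $t3=16+2=18
after sub $t2, $t2, 1: $t2=3-1=2
cmp $t2, 2  (cmp 2,2)
bgt L1: not taken
after mul $t3, $t3, 9: $t3=18*9=162
halt.
Total executed instructions: 28.

28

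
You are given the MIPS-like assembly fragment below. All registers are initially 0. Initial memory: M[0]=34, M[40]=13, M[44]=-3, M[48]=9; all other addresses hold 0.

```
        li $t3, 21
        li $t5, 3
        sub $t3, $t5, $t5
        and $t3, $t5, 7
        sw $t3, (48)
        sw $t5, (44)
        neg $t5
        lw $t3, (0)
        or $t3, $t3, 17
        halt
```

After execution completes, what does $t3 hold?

li $t3, 21 → $t3=21
li $t5, 3 → $t5=3
sub $t3, $t5, $t5 → $t3=3-3=0
and $t3, $t5, 7 → $t3=3&7=3
sw $t3, (48) → M[48]=3
sw $t5, (44) → M[44]=3
neg $t5 → $t5=-(3)=-3
lw $t3, (0) → $t3=M[0]=34
or $t3, $t3, 17 → $t3=34|17=51
halt.

51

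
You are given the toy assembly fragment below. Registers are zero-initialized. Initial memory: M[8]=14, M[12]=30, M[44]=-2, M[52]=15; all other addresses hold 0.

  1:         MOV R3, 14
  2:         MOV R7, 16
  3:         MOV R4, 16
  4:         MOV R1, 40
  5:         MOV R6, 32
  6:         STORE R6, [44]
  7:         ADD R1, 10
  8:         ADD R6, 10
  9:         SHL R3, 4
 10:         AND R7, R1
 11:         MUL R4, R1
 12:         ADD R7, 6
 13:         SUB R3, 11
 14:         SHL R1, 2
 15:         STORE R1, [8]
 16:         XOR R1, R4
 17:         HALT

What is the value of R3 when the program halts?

213

MOV R3, 14 → R3=14
MOV R7, 16 → R7=16
MOV R4, 16 → R4=16
MOV R1, 40 → R1=40
MOV R6, 32 → R6=32
STORE R6, [44] → M[44]=32
ADD R1, 10 → R1=40+10=50
ADD R6, 10 → R6=32+10=42
SHL R3, 4 → R3=14<<4=224
AND R7, R1 → R7=16&50=16
MUL R4, R1 → R4=16*50=800
ADD R7, 6 → R7=16+6=22
SUB R3, 11 → R3=224-11=213
SHL R1, 2 → R1=50<<2=200
STORE R1, [8] → M[8]=200
XOR R1, R4 → R1=200^800=1000
halt.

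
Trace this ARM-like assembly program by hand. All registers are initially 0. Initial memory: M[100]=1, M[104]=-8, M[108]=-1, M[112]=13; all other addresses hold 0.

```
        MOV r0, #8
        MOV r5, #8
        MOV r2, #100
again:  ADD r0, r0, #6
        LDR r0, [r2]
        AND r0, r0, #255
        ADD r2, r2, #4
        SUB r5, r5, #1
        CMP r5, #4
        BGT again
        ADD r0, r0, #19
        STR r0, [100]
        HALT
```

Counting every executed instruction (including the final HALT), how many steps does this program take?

after MOV r0, #8: r0=8
after MOV r5, #8: r5=8
after MOV r2, #100: r2=100
after ADD r0, r0, #6: r0=8+6=14
after LDR r0, [r2]: r0=M[100]=1
after AND r0, r0, #255: r0=1&255=1
after ADD r2, r2, #4: r2=100+4=104
after SUB r5, r5, #1: r5=8-1=7
CMP r5, #4  (cmp 7,4)
BGT again: taken
after ADD r0, r0, #6: r0=1+6=7
after LDR r0, [r2]: r0=M[104]=-8
after AND r0, r0, #255: r0=(-8)&255=248
after ADD r2, r2, #4: r2=104+4=108
after SUB r5, r5, #1: r5=7-1=6
CMP r5, #4  (cmp 6,4)
BGT again: taken
after ADD r0, r0, #6: r0=248+6=254
after LDR r0, [r2]: r0=M[108]=-1
after AND r0, r0, #255: r0=(-1)&255=255
after ADD r2, r2, #4: r2=108+4=112
after SUB r5, r5, #1: r5=6-1=5
CMP r5, #4  (cmp 5,4)
BGT again: taken
after ADD r0, r0, #6: r0=255+6=261
after LDR r0, [r2]: r0=M[112]=13
after AND r0, r0, #255: r0=13&255=13
after ADD r2, r2, #4: r2=112+4=116
after SUB r5, r5, #1: r5=5-1=4
CMP r5, #4  (cmp 4,4)
BGT again: not taken
after ADD r0, r0, #19: r0=13+19=32
STR r0, [100] → M[100]=32
halt.
Total executed instructions: 34.

34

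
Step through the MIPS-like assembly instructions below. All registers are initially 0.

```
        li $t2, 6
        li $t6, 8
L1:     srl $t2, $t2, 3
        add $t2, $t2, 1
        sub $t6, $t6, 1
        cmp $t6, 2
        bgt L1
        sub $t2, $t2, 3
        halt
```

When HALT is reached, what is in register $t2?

$t2=6
$t6=8
$t2=6>>3=0
$t2=0+1=1
$t6=8-1=7
cmp $t6, 2  (cmp 7,2)
bgt L1: taken
$t2=1>>3=0
$t2=0+1=1
$t6=7-1=6
cmp $t6, 2  (cmp 6,2)
bgt L1: taken
$t2=1>>3=0
$t2=0+1=1
$t6=6-1=5
cmp $t6, 2  (cmp 5,2)
bgt L1: taken
$t2=1>>3=0
$t2=0+1=1
$t6=5-1=4
cmp $t6, 2  (cmp 4,2)
bgt L1: taken
$t2=1>>3=0
$t2=0+1=1
$t6=4-1=3
cmp $t6, 2  (cmp 3,2)
bgt L1: taken
$t2=1>>3=0
$t2=0+1=1
$t6=3-1=2
cmp $t6, 2  (cmp 2,2)
bgt L1: not taken
$t2=1-3=-2
halt.

-2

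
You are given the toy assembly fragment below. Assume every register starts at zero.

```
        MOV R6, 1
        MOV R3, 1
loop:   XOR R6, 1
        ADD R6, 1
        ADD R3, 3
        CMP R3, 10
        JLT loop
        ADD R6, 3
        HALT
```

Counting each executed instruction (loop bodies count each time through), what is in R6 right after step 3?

0

after MOV R6, 1: R6=1
after MOV R3, 1: R3=1
after XOR R6, 1: R6=1^1=0
After step 3: R6 = 0.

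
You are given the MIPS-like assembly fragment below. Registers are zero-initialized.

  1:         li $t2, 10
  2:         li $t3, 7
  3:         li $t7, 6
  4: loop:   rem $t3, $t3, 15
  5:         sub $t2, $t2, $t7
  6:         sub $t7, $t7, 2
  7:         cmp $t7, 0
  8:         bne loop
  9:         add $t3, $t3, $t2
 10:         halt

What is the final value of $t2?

-2

after li $t2, 10: $t2=10
after li $t3, 7: $t3=7
after li $t7, 6: $t7=6
after rem $t3, $t3, 15: $t3=7%15=7
after sub $t2, $t2, $t7: $t2=10-6=4
after sub $t7, $t7, 2: $t7=6-2=4
cmp $t7, 0  (cmp 4,0)
bne loop: taken
after rem $t3, $t3, 15: $t3=7%15=7
after sub $t2, $t2, $t7: $t2=4-4=0
after sub $t7, $t7, 2: $t7=4-2=2
cmp $t7, 0  (cmp 2,0)
bne loop: taken
after rem $t3, $t3, 15: $t3=7%15=7
after sub $t2, $t2, $t7: $t2=0-2=-2
after sub $t7, $t7, 2: $t7=2-2=0
cmp $t7, 0  (cmp 0,0)
bne loop: not taken
after add $t3, $t3, $t2: $t3=7+(-2)=5
halt.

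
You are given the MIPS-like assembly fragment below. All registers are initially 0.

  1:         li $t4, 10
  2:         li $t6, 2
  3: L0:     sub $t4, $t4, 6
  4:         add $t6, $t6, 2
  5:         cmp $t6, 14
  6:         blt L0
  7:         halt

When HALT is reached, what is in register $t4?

after li $t4, 10: $t4=10
after li $t6, 2: $t6=2
after sub $t4, $t4, 6: $t4=10-6=4
after add $t6, $t6, 2: $t6=2+2=4
cmp $t6, 14  (cmp 4,14)
blt L0: taken
after sub $t4, $t4, 6: $t4=4-6=-2
after add $t6, $t6, 2: $t6=4+2=6
cmp $t6, 14  (cmp 6,14)
blt L0: taken
after sub $t4, $t4, 6: $t4=(-2)-6=-8
after add $t6, $t6, 2: $t6=6+2=8
cmp $t6, 14  (cmp 8,14)
blt L0: taken
after sub $t4, $t4, 6: $t4=(-8)-6=-14
after add $t6, $t6, 2: $t6=8+2=10
cmp $t6, 14  (cmp 10,14)
blt L0: taken
after sub $t4, $t4, 6: $t4=(-14)-6=-20
after add $t6, $t6, 2: $t6=10+2=12
cmp $t6, 14  (cmp 12,14)
blt L0: taken
after sub $t4, $t4, 6: $t4=(-20)-6=-26
after add $t6, $t6, 2: $t6=12+2=14
cmp $t6, 14  (cmp 14,14)
blt L0: not taken
halt.

-26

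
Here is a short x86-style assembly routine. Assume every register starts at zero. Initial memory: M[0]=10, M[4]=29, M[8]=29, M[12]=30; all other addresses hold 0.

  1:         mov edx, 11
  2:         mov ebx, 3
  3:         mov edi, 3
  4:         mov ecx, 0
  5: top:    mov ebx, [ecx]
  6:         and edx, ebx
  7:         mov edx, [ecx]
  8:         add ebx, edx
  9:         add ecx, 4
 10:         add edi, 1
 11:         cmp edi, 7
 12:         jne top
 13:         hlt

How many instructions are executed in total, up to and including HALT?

after mov edx, 11: edx=11
after mov ebx, 3: ebx=3
after mov edi, 3: edi=3
after mov ecx, 0: ecx=0
after mov ebx, [ecx]: ebx=M[0]=10
after and edx, ebx: edx=11&10=10
after mov edx, [ecx]: edx=M[0]=10
after add ebx, edx: ebx=10+10=20
after add ecx, 4: ecx=0+4=4
after add edi, 1: edi=3+1=4
cmp edi, 7  (cmp 4,7)
jne top: taken
after mov ebx, [ecx]: ebx=M[4]=29
after and edx, ebx: edx=10&29=8
after mov edx, [ecx]: edx=M[4]=29
after add ebx, edx: ebx=29+29=58
after add ecx, 4: ecx=4+4=8
after add edi, 1: edi=4+1=5
cmp edi, 7  (cmp 5,7)
jne top: taken
after mov ebx, [ecx]: ebx=M[8]=29
after and edx, ebx: edx=29&29=29
after mov edx, [ecx]: edx=M[8]=29
after add ebx, edx: ebx=29+29=58
after add ecx, 4: ecx=8+4=12
after add edi, 1: edi=5+1=6
cmp edi, 7  (cmp 6,7)
jne top: taken
after mov ebx, [ecx]: ebx=M[12]=30
after and edx, ebx: edx=29&30=28
after mov edx, [ecx]: edx=M[12]=30
after add ebx, edx: ebx=30+30=60
after add ecx, 4: ecx=12+4=16
after add edi, 1: edi=6+1=7
cmp edi, 7  (cmp 7,7)
jne top: not taken
halt.
Total executed instructions: 37.

37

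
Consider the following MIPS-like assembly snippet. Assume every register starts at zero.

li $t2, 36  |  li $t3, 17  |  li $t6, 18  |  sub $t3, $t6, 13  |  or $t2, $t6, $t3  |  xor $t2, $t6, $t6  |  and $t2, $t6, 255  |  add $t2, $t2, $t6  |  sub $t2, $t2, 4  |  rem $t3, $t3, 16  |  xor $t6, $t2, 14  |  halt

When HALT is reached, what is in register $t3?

$t2=36
$t3=17
$t6=18
$t3=18-13=5
$t2=18|5=23
$t2=18^18=0
$t2=18&255=18
$t2=18+18=36
$t2=36-4=32
$t3=5%16=5
$t6=32^14=46
halt.

5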